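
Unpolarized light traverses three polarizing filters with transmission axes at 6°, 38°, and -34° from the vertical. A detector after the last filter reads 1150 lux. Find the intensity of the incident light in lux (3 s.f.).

I₀ ≈ 3.35e4 lux

Unpolarized light through the first polarizer → I₁ = ½ I₀, now polarized at 6°.
I₂ = I₁ cos²(38° − 6°) = 0.5 I₀ · cos²(32°) = 0.3596 I₀.
I₃ = I₂ cos²(-34° − 38°) = 0.3596 I₀ · cos²(72°) = 0.03434 I₀.
So 1150 lux = 0.03434 I₀, giving I₀ = 1150/0.03434 = 3.349e+04 lux.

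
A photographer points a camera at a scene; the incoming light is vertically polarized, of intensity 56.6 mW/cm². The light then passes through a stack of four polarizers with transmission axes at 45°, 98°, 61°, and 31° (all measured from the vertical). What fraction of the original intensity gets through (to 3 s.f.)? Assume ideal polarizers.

By Malus's law, I₁ = 56.6 mW/cm² · cos²(45°) = 28.3 mW/cm².
I₂ = I₁ · cos²(53°) = 28.3 · 0.3622 = 10.25 mW/cm².
I₃ = I₂ · cos²(37°) = 10.25 · 0.6378 = 6.537 mW/cm².
I₄ = I₃ · cos²(30°) = 6.537 · 0.75 = 4.903 mW/cm².
Transmitted fraction = 0.08663.

I/I₀ ≈ 0.0866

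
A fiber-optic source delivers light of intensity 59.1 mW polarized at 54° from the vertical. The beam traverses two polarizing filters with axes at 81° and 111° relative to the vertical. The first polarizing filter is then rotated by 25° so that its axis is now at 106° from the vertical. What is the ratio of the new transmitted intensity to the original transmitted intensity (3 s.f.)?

I_new/I_old ≈ 0.632

Before rotation:
I₁ = I₀ cos²(81° − 54°) = I₀ cos²(27°) = 0.7939 I₀.
I₂ = I₁ cos²(111° − 81°) = 0.7939 I₀ · cos²(30°) = 0.5954 I₀.
After rotation:
I₁ = I₀ cos²(106° − 54°) = I₀ cos²(52°) = 0.379 I₀.
I₂ = I₁ cos²(111° − 106°) = 0.379 I₀ · cos²(5°) = 0.3762 I₀.
Ratio = 0.3762 / 0.5954 = 0.6318.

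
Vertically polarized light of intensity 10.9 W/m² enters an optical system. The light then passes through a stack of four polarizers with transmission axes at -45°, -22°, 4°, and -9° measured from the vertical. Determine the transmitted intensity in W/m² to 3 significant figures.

By Malus's law, I₁ = 10.9 W/m² · cos²(45°) = 5.45 W/m².
I₂ = I₁ · cos²(23°) = 5.45 · 0.8473 = 4.618 W/m².
I₃ = I₂ · cos²(26°) = 4.618 · 0.8078 = 3.731 W/m².
I₄ = I₃ · cos²(13°) = 3.731 · 0.9494 = 3.542 W/m².

I ≈ 3.54 W/m²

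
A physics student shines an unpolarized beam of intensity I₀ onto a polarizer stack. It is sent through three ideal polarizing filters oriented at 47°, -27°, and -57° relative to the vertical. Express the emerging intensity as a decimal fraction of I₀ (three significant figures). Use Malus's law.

≈ 0.0285 I₀

Unpolarized light through the first polarizer → I₁ = ½ I₀, now polarized at 47°.
I₂ = I₁ cos²(-27° − 47°) = 0.5 I₀ · cos²(74°) = 0.03799 I₀.
I₃ = I₂ cos²(-57° + 27°) = 0.03799 I₀ · cos²(30°) = 0.02849 I₀.
Transmitted fraction = 0.02849.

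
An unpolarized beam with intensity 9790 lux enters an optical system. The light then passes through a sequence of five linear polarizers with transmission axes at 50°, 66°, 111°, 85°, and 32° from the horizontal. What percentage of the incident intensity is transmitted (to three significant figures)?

Unpolarized light through the first polarizer → I₁ = 9790 lux/2 = 4895 lux, polarized at 50°.
I₂ = I₁ · cos²(16°) = 4895 · 0.924 = 4523 lux.
I₃ = I₂ · cos²(45°) = 4523 · 0.5 = 2262 lux.
I₄ = I₃ · cos²(26°) = 2262 · 0.8078 = 1827 lux.
I₅ = I₄ · cos²(53°) = 1827 · 0.3622 = 661.7 lux.
That is 6.759% of the incident intensity.

≈ 6.76%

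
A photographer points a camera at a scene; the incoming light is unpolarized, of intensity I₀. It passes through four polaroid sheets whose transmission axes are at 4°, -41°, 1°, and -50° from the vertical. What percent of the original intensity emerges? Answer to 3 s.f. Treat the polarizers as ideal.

≈ 5.47%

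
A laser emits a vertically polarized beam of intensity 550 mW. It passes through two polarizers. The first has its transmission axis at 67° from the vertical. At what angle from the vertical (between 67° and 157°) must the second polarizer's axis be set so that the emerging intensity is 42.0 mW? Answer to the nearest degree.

θ ≈ 112°

I₁ = I₀ cos²(67° − 0°) = I₀ cos²(67°) = 0.1527 I₀.
Target fraction: 42.0 / 550 mW = 0.07636 of I₀.
Need I₂/I₀ = 0.07636, so cos²(θ − 67°) = 0.07636 / 0.1527 = 0.5002.
θ − 67° = arccos(√0.5002) = 45.0°, giving θ ≈ 67 + 45.0 = 112.0°.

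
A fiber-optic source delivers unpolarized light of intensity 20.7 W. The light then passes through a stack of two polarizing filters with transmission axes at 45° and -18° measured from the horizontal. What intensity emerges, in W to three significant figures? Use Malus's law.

Unpolarized light through the first polarizer → I₁ = 20.7 W/2 = 10.35 W, polarized at 45°.
I₂ = I₁ · cos²(63°) = 10.35 · 0.2061 = 2.133 W.

I ≈ 2.13 W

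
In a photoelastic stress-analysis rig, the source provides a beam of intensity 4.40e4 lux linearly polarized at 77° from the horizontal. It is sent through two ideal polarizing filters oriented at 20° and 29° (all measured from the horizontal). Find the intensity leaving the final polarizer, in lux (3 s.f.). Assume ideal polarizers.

I₁ = 4.40e4 lux · cos²(57°) = 1.305e+04 lux.
I₂ = I₁ · cos²(9°) = 1.305e+04 · 0.9755 = 1.273e+04 lux.

I ≈ 1.27e4 lux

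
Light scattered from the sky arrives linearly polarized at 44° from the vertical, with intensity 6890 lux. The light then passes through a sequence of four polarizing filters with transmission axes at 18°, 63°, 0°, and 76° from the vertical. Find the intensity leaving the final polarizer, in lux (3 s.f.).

I ≈ 33.6 lux

I₁ = 6890 lux · cos²(26°) = 5566 lux.
I₂ = I₁ · cos²(45°) = 5566 · 0.5 = 2783 lux.
I₃ = I₂ · cos²(63°) = 2783 · 0.2061 = 573.6 lux.
I₄ = I₃ · cos²(76°) = 573.6 · 0.05853 = 33.57 lux.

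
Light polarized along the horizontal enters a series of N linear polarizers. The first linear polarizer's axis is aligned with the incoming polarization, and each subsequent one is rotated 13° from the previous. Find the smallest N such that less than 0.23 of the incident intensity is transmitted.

N = 30

First polarizer is aligned with the polarization: full transmission.
Each further stage multiplies by cos²(13°) = 0.9494.
After N polarizers: T = 0.9494^(N−1). Require T < 0.23 ⇒ N−1 > ln(0.23)/ln(0.9494) = 28.30, so N−1 ≥ 29 and N = 30.
Check: N=30 gives T = 0.2218 < 0.23; N=29 gives T = 0.2336.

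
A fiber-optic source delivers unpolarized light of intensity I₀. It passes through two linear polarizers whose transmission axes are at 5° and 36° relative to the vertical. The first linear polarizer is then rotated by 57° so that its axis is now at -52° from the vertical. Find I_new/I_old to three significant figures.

I_new/I_old ≈ 0.00166

Before rotation:
Unpolarized light through the first polarizer → I₁ = ½ I₀, now polarized at 5°.
I₂ = I₁ cos²(36° − 5°) = 0.5 I₀ · cos²(31°) = 0.3674 I₀.
After rotation:
Unpolarized light through the first polarizer → I₁ = ½ I₀, now polarized at -52°.
I₂ = I₁ cos²(36° + 52°) = 0.5 I₀ · cos²(88°) = 0.000609 I₀.
Ratio = 0.000609 / 0.3674 = 0.001658.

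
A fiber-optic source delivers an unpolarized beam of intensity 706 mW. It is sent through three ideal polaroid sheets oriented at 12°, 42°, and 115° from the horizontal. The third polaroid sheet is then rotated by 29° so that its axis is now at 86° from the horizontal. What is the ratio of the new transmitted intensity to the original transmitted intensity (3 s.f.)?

Before rotation:
Unpolarized light through the first polarizer → I₁ = ½ I₀, now polarized at 12°.
I₂ = I₁ cos²(42° − 12°) = 0.5 I₀ · cos²(30°) = 0.375 I₀.
I₃ = I₂ cos²(115° − 42°) = 0.375 I₀ · cos²(73°) = 0.03206 I₀.
After rotation:
Unpolarized light through the first polarizer → I₁ = ½ I₀, now polarized at 12°.
I₂ = I₁ cos²(42° − 12°) = 0.5 I₀ · cos²(30°) = 0.375 I₀.
I₃ = I₂ cos²(86° − 42°) = 0.375 I₀ · cos²(44°) = 0.194 I₀.
Ratio = 0.194 / 0.03206 = 6.053.

I_new/I_old ≈ 6.05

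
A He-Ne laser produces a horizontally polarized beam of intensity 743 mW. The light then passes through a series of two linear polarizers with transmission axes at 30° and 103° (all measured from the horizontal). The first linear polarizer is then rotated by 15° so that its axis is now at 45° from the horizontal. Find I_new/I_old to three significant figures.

Before rotation:
I₁ = I₀ cos²(30° − 0°) = I₀ cos²(30°) = 0.75 I₀.
I₂ = I₁ cos²(103° − 30°) = 0.75 I₀ · cos²(73°) = 0.06411 I₀.
After rotation:
I₁ = I₀ cos²(45° − 0°) = I₀ cos²(45°) = 0.5 I₀.
I₂ = I₁ cos²(103° − 45°) = 0.5 I₀ · cos²(58°) = 0.1404 I₀.
Ratio = 0.1404 / 0.06411 = 2.19.

I_new/I_old ≈ 2.19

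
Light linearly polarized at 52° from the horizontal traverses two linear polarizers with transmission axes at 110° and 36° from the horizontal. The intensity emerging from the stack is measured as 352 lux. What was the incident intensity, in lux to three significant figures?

I₀ ≈ 1.65e4 lux

I₁ = I₀ cos²(110° − 52°) = I₀ cos²(58°) = 0.2808 I₀.
I₂ = I₁ cos²(36° − 110°) = 0.2808 I₀ · cos²(74°) = 0.02134 I₀.
So 352 lux = 0.02134 I₀, giving I₀ = 352/0.02134 = 1.65e+04 lux.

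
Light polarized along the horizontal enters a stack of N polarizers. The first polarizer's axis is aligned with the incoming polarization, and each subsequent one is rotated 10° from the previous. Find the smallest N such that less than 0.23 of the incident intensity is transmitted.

First polarizer is aligned with the polarization: full transmission.
Each further stage multiplies by cos²(10°) = 0.9698.
After N polarizers: T = 0.9698^(N−1). Require T < 0.23 ⇒ N−1 > ln(0.23)/ln(0.9698) = 48.00, so N−1 ≥ 49 and N = 50.
Check: N=50 gives T = 0.2231 < 0.23; N=49 gives T = 0.23.

N = 50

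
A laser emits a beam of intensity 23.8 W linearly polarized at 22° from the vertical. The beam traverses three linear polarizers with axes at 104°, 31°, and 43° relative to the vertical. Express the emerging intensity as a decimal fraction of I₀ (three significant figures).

I/I₀ ≈ 0.00158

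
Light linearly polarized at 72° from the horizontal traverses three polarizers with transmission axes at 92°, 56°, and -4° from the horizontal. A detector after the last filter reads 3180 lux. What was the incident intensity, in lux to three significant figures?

I₀ ≈ 2.20e4 lux

By Malus's law, I₁ = I₀ cos²(92° − 72°) = I₀ cos²(20°) = 0.883 I₀.
I₂ = I₁ cos²(56° − 92°) = 0.883 I₀ · cos²(36°) = 0.5779 I₀.
I₃ = I₂ cos²(-4° − 56°) = 0.5779 I₀ · cos²(60°) = 0.1445 I₀.
So 3180 lux = 0.1445 I₀, giving I₀ = 3180/0.1445 = 2.201e+04 lux.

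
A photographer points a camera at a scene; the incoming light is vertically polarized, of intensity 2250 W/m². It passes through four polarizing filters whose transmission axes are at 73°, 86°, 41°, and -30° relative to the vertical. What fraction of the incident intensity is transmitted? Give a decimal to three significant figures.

I/I₀ ≈ 0.00430

By Malus's law, I₁ = 2250 W/m² · cos²(73°) = 192.3 W/m².
I₂ = I₁ · cos²(13°) = 192.3 · 0.9494 = 182.6 W/m².
I₃ = I₂ · cos²(45°) = 182.6 · 0.5 = 91.3 W/m².
I₄ = I₃ · cos²(71°) = 91.3 · 0.106 = 9.677 W/m².
Transmitted fraction = 0.004301.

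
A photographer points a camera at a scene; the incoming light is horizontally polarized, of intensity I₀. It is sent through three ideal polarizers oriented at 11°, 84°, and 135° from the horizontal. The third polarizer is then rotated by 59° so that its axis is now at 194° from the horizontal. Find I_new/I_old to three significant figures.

I_new/I_old ≈ 0.295

Before rotation:
By Malus's law, I₁ = I₀ cos²(11° − 0°) = I₀ cos²(11°) = 0.9636 I₀.
I₂ = I₁ cos²(84° − 11°) = 0.9636 I₀ · cos²(73°) = 0.08237 I₀.
I₃ = I₂ cos²(135° − 84°) = 0.08237 I₀ · cos²(51°) = 0.03262 I₀.
After rotation:
I₁ = I₀ cos²(11° − 0°) = I₀ cos²(11°) = 0.9636 I₀.
I₂ = I₁ cos²(84° − 11°) = 0.9636 I₀ · cos²(73°) = 0.08237 I₀.
Angle between axes 2 and 3: 70°. I₃ = 0.08237 I₀ · cos²(70°) = 0.009635 I₀.
Ratio = 0.009635 / 0.03262 = 0.2954.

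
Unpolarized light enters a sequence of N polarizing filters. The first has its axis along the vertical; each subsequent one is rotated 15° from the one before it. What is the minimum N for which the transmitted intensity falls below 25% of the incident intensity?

N = 11

First polarizer halves the unpolarized light: factor 1/2.
Each further stage multiplies by cos²(15°) = 0.933.
After N polarizers: T = 0.5·0.933^(N−1). Require T < 0.25 ⇒ N−1 > ln(0.25/0.5)/ln(0.933) = 10.00, so N−1 ≥ 10 and N = 11.
Check: N=11 gives T = 0.2499 < 0.25; N=10 gives T = 0.2679.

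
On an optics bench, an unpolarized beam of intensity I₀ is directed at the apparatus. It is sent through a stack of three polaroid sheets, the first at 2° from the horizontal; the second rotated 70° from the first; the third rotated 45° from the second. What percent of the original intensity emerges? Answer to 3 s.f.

≈ 2.92%

Unpolarized light through the first polarizer → I₁ = ½ I₀, now polarized at 2°.
I₂ = I₁ cos²(70°) = 0.5 · 0.117 I₀ = 0.05849 I₀.
I₃ = I₂ cos²(45°) = 0.05849 · 0.5 I₀ = 0.02924 I₀.
That is 2.924% of the incident intensity.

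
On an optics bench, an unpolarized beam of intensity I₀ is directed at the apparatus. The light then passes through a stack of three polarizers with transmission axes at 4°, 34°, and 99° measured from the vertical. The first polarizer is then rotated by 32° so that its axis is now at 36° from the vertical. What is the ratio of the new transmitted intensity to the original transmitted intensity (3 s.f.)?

Before rotation:
Unpolarized light through the first polarizer → I₁ = ½ I₀, now polarized at 4°.
I₂ = I₁ cos²(34° − 4°) = 0.5 I₀ · cos²(30°) = 0.375 I₀.
I₃ = I₂ cos²(99° − 34°) = 0.375 I₀ · cos²(65°) = 0.06698 I₀.
After rotation:
Unpolarized light through the first polarizer → I₁ = ½ I₀, now polarized at 36°.
I₂ = I₁ cos²(34° − 36°) = 0.5 I₀ · cos²(2°) = 0.4994 I₀.
I₃ = I₂ cos²(99° − 34°) = 0.4994 I₀ · cos²(65°) = 0.08919 I₀.
Ratio = 0.08919 / 0.06698 = 1.332.

I_new/I_old ≈ 1.33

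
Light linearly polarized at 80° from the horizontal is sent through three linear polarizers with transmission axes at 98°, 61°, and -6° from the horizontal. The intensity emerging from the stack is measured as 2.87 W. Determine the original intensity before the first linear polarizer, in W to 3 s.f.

I₁ = I₀ cos²(98° − 80°) = I₀ cos²(18°) = 0.9045 I₀.
I₂ = I₁ cos²(61° − 98°) = 0.9045 I₀ · cos²(37°) = 0.5769 I₀.
I₃ = I₂ cos²(-6° − 61°) = 0.5769 I₀ · cos²(67°) = 0.08808 I₀.
So 2.87 W = 0.08808 I₀, giving I₀ = 2.87/0.08808 = 32.58 W.

I₀ ≈ 32.6 W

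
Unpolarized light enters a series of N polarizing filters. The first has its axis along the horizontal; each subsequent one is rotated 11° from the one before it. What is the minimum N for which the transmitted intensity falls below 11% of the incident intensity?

N = 42

First polarizer halves the unpolarized light: factor 1/2.
Each further stage multiplies by cos²(11°) = 0.9636.
After N polarizers: T = 0.5·0.9636^(N−1). Require T < 0.11 ⇒ N−1 > ln(0.11/0.5)/ln(0.9636) = 40.83, so N−1 ≥ 41 and N = 42.
Check: N=42 gives T = 0.1093 < 0.11; N=41 gives T = 0.1134.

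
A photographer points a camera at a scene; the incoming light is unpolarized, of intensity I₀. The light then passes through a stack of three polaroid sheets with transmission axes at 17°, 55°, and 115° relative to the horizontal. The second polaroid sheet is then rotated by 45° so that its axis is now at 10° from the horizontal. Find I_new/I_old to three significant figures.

Before rotation:
Unpolarized light through the first polarizer → I₁ = ½ I₀, now polarized at 17°.
I₂ = I₁ cos²(55° − 17°) = 0.5 I₀ · cos²(38°) = 0.3105 I₀.
I₃ = I₂ cos²(115° − 55°) = 0.3105 I₀ · cos²(60°) = 0.07762 I₀.
After rotation:
Unpolarized light through the first polarizer → I₁ = ½ I₀, now polarized at 17°.
I₂ = I₁ cos²(10° − 17°) = 0.5 I₀ · cos²(7°) = 0.4926 I₀.
Angle between axes 2 and 3: 75°. I₃ = 0.4926 I₀ · cos²(75°) = 0.033 I₀.
Ratio = 0.033 / 0.07762 = 0.4251.

I_new/I_old ≈ 0.425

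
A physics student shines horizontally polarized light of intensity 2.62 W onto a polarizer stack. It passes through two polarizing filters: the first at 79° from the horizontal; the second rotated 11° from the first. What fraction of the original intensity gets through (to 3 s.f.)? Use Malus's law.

I/I₀ ≈ 0.0351

By Malus's law, I₁ = 2.62 W · cos²(79°) = 0.09539 W.
I₂ = I₁ · cos²(11°) = 0.09539 · 0.9636 = 0.09192 W.
Transmitted fraction = 0.03508.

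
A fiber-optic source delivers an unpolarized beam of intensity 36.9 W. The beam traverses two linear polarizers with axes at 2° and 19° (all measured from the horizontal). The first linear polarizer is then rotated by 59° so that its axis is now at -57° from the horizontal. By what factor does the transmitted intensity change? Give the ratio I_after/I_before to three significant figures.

Before rotation:
Unpolarized light through the first polarizer → I₁ = ½ I₀, now polarized at 2°.
I₂ = I₁ cos²(19° − 2°) = 0.5 I₀ · cos²(17°) = 0.4573 I₀.
After rotation:
Unpolarized light through the first polarizer → I₁ = ½ I₀, now polarized at -57°.
I₂ = I₁ cos²(19° + 57°) = 0.5 I₀ · cos²(76°) = 0.02926 I₀.
Ratio = 0.02926 / 0.4573 = 0.064.

I_new/I_old ≈ 0.0640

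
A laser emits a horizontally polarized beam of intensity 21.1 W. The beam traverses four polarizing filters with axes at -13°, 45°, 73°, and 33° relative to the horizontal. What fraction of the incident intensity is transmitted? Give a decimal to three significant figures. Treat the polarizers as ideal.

I/I₀ ≈ 0.122

I₁ = 21.1 W · cos²(13°) = 20.03 W.
I₂ = I₁ · cos²(58°) = 20.03 · 0.2808 = 5.625 W.
I₃ = I₂ · cos²(28°) = 5.625 · 0.7796 = 4.386 W.
I₄ = I₃ · cos²(40°) = 4.386 · 0.5868 = 2.574 W.
Transmitted fraction = 0.122.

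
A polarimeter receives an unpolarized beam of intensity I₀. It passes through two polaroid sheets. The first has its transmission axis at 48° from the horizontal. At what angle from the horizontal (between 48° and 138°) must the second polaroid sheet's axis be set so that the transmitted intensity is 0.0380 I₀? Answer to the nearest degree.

θ ≈ 122°

Unpolarized light through the first polarizer → I₁ = ½ I₀, now polarized at 48°.
Need I₂/I₀ = 0.038, so cos²(θ − 48°) = 0.038 / 0.5 = 0.076.
θ − 48° = arccos(√0.076) = 74.0°, giving θ ≈ 48 + 74.0 = 122.0°.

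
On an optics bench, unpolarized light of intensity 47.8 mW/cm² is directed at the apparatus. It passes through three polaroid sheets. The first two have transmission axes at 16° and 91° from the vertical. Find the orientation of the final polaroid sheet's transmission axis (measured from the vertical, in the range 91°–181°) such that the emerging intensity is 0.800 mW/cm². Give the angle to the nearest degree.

θ ≈ 136°

Unpolarized light through the first polarizer → I₁ = ½ I₀, now polarized at 16°.
I₂ = I₁ cos²(91° − 16°) = 0.5 I₀ · cos²(75°) = 0.03349 I₀.
Target fraction: 0.800 / 47.8 mW/cm² = 0.01674 of I₀.
Need I₃/I₀ = 0.01674, so cos²(θ − 91°) = 0.01674 / 0.03349 = 0.4997.
θ − 91° = arccos(√0.4997) = 45.0°, giving θ ≈ 91 + 45.0 = 136.0°.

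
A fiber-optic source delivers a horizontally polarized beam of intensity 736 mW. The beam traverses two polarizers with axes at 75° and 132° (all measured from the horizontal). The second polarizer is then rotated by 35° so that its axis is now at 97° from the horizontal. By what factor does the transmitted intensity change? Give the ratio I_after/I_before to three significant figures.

Before rotation:
I₁ = I₀ cos²(75° − 0°) = I₀ cos²(75°) = 0.06699 I₀.
I₂ = I₁ cos²(132° − 75°) = 0.06699 I₀ · cos²(57°) = 0.01987 I₀.
After rotation:
I₁ = I₀ cos²(75° − 0°) = I₀ cos²(75°) = 0.06699 I₀.
I₂ = I₁ cos²(97° − 75°) = 0.06699 I₀ · cos²(22°) = 0.05759 I₀.
Ratio = 0.05759 / 0.01987 = 2.898.

I_new/I_old ≈ 2.90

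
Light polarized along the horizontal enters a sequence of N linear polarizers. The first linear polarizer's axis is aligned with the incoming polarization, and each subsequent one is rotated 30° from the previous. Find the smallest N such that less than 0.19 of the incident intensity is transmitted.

First polarizer is aligned with the polarization: full transmission.
Each further stage multiplies by cos²(30°) = 0.75.
After N polarizers: T = 0.75^(N−1). Require T < 0.19 ⇒ N−1 > ln(0.19)/ln(0.75) = 5.77, so N−1 ≥ 6 and N = 7.
Check: N=7 gives T = 0.178 < 0.19; N=6 gives T = 0.2373.

N = 7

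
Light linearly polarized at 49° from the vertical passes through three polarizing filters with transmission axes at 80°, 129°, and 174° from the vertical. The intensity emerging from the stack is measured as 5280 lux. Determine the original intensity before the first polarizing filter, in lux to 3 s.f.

I₀ ≈ 3.34e4 lux

I₁ = I₀ cos²(80° − 49°) = I₀ cos²(31°) = 0.7347 I₀.
I₂ = I₁ cos²(129° − 80°) = 0.7347 I₀ · cos²(49°) = 0.3162 I₀.
I₃ = I₂ cos²(174° − 129°) = 0.3162 I₀ · cos²(45°) = 0.1581 I₀.
So 5280 lux = 0.1581 I₀, giving I₀ = 5280/0.1581 = 3.339e+04 lux.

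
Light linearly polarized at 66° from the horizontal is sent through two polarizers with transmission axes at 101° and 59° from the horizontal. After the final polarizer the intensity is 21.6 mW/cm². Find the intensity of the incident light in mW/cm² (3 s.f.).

I₁ = I₀ cos²(101° − 66°) = I₀ cos²(35°) = 0.671 I₀.
I₂ = I₁ cos²(59° − 101°) = 0.671 I₀ · cos²(42°) = 0.3706 I₀.
So 21.6 mW/cm² = 0.3706 I₀, giving I₀ = 21.6/0.3706 = 58.29 mW/cm².

I₀ ≈ 58.3 mW/cm²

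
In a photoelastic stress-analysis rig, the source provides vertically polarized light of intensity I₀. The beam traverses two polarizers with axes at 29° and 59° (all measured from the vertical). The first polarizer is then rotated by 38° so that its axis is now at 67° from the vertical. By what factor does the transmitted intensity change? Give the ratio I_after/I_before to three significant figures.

Before rotation:
By Malus's law, I₁ = I₀ cos²(29° − 0°) = I₀ cos²(29°) = 0.765 I₀.
I₂ = I₁ cos²(59° − 29°) = 0.765 I₀ · cos²(30°) = 0.5737 I₀.
After rotation:
I₁ = I₀ cos²(67° − 0°) = I₀ cos²(67°) = 0.1527 I₀.
I₂ = I₁ cos²(59° − 67°) = 0.1527 I₀ · cos²(8°) = 0.1497 I₀.
Ratio = 0.1497 / 0.5737 = 0.261.

I_new/I_old ≈ 0.261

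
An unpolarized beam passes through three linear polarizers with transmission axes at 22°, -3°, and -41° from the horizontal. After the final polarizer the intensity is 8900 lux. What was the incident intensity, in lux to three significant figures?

Unpolarized light through the first polarizer → I₁ = ½ I₀, now polarized at 22°.
I₂ = I₁ cos²(-3° − 22°) = 0.5 I₀ · cos²(25°) = 0.4107 I₀.
I₃ = I₂ cos²(-41° + 3°) = 0.4107 I₀ · cos²(38°) = 0.255 I₀.
So 8900 lux = 0.255 I₀, giving I₀ = 8900/0.255 = 3.49e+04 lux.

I₀ ≈ 3.49e4 lux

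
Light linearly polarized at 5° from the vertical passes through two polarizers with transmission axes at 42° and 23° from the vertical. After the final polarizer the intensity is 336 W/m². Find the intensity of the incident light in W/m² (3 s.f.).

By Malus's law, I₁ = I₀ cos²(42° − 5°) = I₀ cos²(37°) = 0.6378 I₀.
I₂ = I₁ cos²(23° − 42°) = 0.6378 I₀ · cos²(19°) = 0.5702 I₀.
So 336 W/m² = 0.5702 I₀, giving I₀ = 336/0.5702 = 589.3 W/m².

I₀ ≈ 589 W/m²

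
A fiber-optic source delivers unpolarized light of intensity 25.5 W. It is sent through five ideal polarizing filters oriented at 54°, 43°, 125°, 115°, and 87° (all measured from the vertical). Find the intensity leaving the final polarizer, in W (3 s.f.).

I ≈ 0.180 W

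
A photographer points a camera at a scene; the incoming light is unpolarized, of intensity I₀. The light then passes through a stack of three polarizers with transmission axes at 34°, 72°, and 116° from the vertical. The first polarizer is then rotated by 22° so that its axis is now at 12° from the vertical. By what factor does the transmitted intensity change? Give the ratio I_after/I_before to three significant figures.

I_new/I_old ≈ 0.403

Before rotation:
Unpolarized light through the first polarizer → I₁ = ½ I₀, now polarized at 34°.
I₂ = I₁ cos²(72° − 34°) = 0.5 I₀ · cos²(38°) = 0.3105 I₀.
I₃ = I₂ cos²(116° − 72°) = 0.3105 I₀ · cos²(44°) = 0.1607 I₀.
After rotation:
Unpolarized light through the first polarizer → I₁ = ½ I₀, now polarized at 12°.
I₂ = I₁ cos²(72° − 12°) = 0.5 I₀ · cos²(60°) = 0.125 I₀.
I₃ = I₂ cos²(116° − 72°) = 0.125 I₀ · cos²(44°) = 0.06468 I₀.
Ratio = 0.06468 / 0.1607 = 0.4026.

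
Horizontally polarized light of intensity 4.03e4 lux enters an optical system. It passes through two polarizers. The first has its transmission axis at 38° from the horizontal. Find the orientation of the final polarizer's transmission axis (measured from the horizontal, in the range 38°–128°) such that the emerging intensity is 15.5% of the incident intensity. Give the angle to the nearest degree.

I₁ = I₀ cos²(38° − 0°) = I₀ cos²(38°) = 0.621 I₀.
Need I₂/I₀ = 0.155, so cos²(θ − 38°) = 0.155 / 0.621 = 0.2496.
θ − 38° = arccos(√0.2496) = 60.0°, giving θ ≈ 38 + 60.0 = 98.0°.

θ ≈ 98°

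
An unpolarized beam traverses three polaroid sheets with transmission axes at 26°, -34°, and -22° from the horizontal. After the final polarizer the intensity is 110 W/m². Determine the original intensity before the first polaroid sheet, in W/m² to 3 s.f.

I₀ ≈ 920 W/m²

Unpolarized light through the first polarizer → I₁ = ½ I₀, now polarized at 26°.
I₂ = I₁ cos²(-34° − 26°) = 0.5 I₀ · cos²(60°) = 0.125 I₀.
I₃ = I₂ cos²(-22° + 34°) = 0.125 I₀ · cos²(12°) = 0.1196 I₀.
So 110 W/m² = 0.1196 I₀, giving I₀ = 110/0.1196 = 919.8 W/m².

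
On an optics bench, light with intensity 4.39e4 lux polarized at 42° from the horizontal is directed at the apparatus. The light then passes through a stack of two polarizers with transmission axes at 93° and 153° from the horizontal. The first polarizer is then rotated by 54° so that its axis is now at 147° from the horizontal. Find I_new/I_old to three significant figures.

I_new/I_old ≈ 0.669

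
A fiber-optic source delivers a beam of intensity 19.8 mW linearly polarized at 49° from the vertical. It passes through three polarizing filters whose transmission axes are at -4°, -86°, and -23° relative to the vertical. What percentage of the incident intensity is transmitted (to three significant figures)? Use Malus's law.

By Malus's law, I₁ = 19.8 mW · cos²(53°) = 7.171 mW.
I₂ = I₁ · cos²(82°) = 7.171 · 0.01937 = 0.1389 mW.
I₃ = I₂ · cos²(63°) = 0.1389 · 0.2061 = 0.02863 mW.
That is 0.1446% of the incident intensity.

≈ 0.145%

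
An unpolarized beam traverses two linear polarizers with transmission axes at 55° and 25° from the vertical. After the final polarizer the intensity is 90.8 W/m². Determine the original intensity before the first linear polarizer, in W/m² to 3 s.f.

I₀ ≈ 242 W/m²

Unpolarized light through the first polarizer → I₁ = ½ I₀, now polarized at 55°.
I₂ = I₁ cos²(25° − 55°) = 0.5 I₀ · cos²(30°) = 0.375 I₀.
So 90.8 W/m² = 0.375 I₀, giving I₀ = 90.8/0.375 = 242.1 W/m².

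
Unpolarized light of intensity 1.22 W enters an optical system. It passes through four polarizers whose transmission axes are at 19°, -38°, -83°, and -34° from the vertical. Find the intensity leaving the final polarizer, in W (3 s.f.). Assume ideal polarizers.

I ≈ 0.0389 W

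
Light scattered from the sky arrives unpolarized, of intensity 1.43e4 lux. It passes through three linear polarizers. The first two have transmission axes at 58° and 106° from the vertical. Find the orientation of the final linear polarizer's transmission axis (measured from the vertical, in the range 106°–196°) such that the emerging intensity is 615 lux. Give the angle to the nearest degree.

θ ≈ 170°

Unpolarized light through the first polarizer → I₁ = ½ I₀, now polarized at 58°.
I₂ = I₁ cos²(106° − 58°) = 0.5 I₀ · cos²(48°) = 0.2239 I₀.
Target fraction: 615 / 1.43e4 lux = 0.04301 of I₀.
Need I₃/I₀ = 0.04301, so cos²(θ − 106°) = 0.04301 / 0.2239 = 0.1921.
θ − 106° = arccos(√0.1921) = 64.0°, giving θ ≈ 106 + 64.0 = 170.0°.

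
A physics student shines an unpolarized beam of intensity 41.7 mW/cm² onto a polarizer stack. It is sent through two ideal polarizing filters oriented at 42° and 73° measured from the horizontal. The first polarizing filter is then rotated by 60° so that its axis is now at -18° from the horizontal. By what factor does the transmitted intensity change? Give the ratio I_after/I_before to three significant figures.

Before rotation:
Unpolarized light through the first polarizer → I₁ = ½ I₀, now polarized at 42°.
I₂ = I₁ cos²(73° − 42°) = 0.5 I₀ · cos²(31°) = 0.3674 I₀.
After rotation:
Unpolarized light through the first polarizer → I₁ = ½ I₀, now polarized at -18°.
Angle between axes 1 and 2: 89°. I₂ = 0.5 I₀ · cos²(89°) = 0.0001523 I₀.
Ratio = 0.0001523 / 0.3674 = 0.0004146.

I_new/I_old ≈ 0.000415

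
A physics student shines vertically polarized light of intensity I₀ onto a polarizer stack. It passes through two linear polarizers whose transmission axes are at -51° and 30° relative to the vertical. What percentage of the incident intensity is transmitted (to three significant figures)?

I₁ = I₀ cos²(-51° − 0°) = I₀ cos²(51°) = 0.396 I₀.
I₂ = I₁ cos²(30° + 51°) = 0.396 I₀ · cos²(81°) = 0.009692 I₀.
That is 0.9692% of the incident intensity.

≈ 0.969%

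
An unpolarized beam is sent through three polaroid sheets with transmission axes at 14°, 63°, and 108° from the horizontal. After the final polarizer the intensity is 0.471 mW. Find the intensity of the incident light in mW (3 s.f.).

Unpolarized light through the first polarizer → I₁ = ½ I₀, now polarized at 14°.
I₂ = I₁ cos²(63° − 14°) = 0.5 I₀ · cos²(49°) = 0.2152 I₀.
I₃ = I₂ cos²(108° − 63°) = 0.2152 I₀ · cos²(45°) = 0.1076 I₀.
So 0.471 mW = 0.1076 I₀, giving I₀ = 0.471/0.1076 = 4.377 mW.

I₀ ≈ 4.38 mW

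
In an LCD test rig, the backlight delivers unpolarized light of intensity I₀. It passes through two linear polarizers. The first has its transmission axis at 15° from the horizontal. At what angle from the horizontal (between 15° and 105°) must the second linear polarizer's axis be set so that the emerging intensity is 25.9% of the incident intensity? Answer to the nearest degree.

θ ≈ 59°

Unpolarized light through the first polarizer → I₁ = ½ I₀, now polarized at 15°.
Need I₂/I₀ = 0.259, so cos²(θ − 15°) = 0.259 / 0.5 = 0.518.
θ − 15° = arccos(√0.518) = 44.0°, giving θ ≈ 15 + 44.0 = 59.0°.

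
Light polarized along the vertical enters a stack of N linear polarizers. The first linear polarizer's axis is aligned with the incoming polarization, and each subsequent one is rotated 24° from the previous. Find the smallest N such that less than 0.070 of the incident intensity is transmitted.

First polarizer is aligned with the polarization: full transmission.
Each further stage multiplies by cos²(24°) = 0.8346.
After N polarizers: T = 0.8346^(N−1). Require T < 0.070 ⇒ N−1 > ln(0.070)/ln(0.8346) = 14.70, so N−1 ≥ 15 and N = 16.
Check: N=16 gives T = 0.06636 < 0.070; N=15 gives T = 0.07951.

N = 16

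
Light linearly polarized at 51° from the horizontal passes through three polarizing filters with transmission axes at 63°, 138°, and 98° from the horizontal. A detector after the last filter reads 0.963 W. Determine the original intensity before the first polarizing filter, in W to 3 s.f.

I₀ ≈ 25.6 W

By Malus's law, I₁ = I₀ cos²(63° − 51°) = I₀ cos²(12°) = 0.9568 I₀.
I₂ = I₁ cos²(138° − 63°) = 0.9568 I₀ · cos²(75°) = 0.06409 I₀.
I₃ = I₂ cos²(98° − 138°) = 0.06409 I₀ · cos²(40°) = 0.03761 I₀.
So 0.963 W = 0.03761 I₀, giving I₀ = 0.963/0.03761 = 25.6 W.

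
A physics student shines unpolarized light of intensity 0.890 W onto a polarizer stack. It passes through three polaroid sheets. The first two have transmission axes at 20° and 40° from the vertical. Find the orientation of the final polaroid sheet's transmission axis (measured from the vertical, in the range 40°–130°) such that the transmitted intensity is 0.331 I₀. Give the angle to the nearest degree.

Unpolarized light through the first polarizer → I₁ = ½ I₀, now polarized at 20°.
I₂ = I₁ cos²(40° − 20°) = 0.5 I₀ · cos²(20°) = 0.4415 I₀.
Need I₃/I₀ = 0.331, so cos²(θ − 40°) = 0.331 / 0.4415 = 0.7497.
θ − 40° = arccos(√0.7497) = 30.0°, giving θ ≈ 40 + 30.0 = 70.0°.

θ ≈ 70°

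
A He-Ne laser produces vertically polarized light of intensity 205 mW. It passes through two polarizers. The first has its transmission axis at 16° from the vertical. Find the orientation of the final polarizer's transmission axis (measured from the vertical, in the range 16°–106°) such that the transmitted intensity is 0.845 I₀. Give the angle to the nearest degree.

I₁ = I₀ cos²(16° − 0°) = I₀ cos²(16°) = 0.924 I₀.
Need I₂/I₀ = 0.845, so cos²(θ − 16°) = 0.845 / 0.924 = 0.9145.
θ − 16° = arccos(√0.9145) = 17.0°, giving θ ≈ 16 + 17.0 = 33.0°.

θ ≈ 33°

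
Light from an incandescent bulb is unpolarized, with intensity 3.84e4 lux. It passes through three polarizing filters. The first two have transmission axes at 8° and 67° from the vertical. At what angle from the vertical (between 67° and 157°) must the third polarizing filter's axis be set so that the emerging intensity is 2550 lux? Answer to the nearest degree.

θ ≈ 112°

Unpolarized light through the first polarizer → I₁ = ½ I₀, now polarized at 8°.
I₂ = I₁ cos²(67° − 8°) = 0.5 I₀ · cos²(59°) = 0.1326 I₀.
Target fraction: 2550 / 3.84e4 lux = 0.06641 of I₀.
Need I₃/I₀ = 0.06641, so cos²(θ − 67°) = 0.06641 / 0.1326 = 0.5007.
θ − 67° = arccos(√0.5007) = 45.0°, giving θ ≈ 67 + 45.0 = 112.0°.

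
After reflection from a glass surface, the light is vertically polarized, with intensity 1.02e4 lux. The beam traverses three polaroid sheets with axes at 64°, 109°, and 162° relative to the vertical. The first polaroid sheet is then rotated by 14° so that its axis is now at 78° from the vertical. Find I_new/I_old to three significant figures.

Before rotation:
By Malus's law, I₁ = I₀ cos²(64° − 0°) = I₀ cos²(64°) = 0.1922 I₀.
I₂ = I₁ cos²(109° − 64°) = 0.1922 I₀ · cos²(45°) = 0.09608 I₀.
I₃ = I₂ cos²(162° − 109°) = 0.09608 I₀ · cos²(53°) = 0.0348 I₀.
After rotation:
I₁ = I₀ cos²(78° − 0°) = I₀ cos²(78°) = 0.04323 I₀.
I₂ = I₁ cos²(109° − 78°) = 0.04323 I₀ · cos²(31°) = 0.03176 I₀.
I₃ = I₂ cos²(162° − 109°) = 0.03176 I₀ · cos²(53°) = 0.0115 I₀.
Ratio = 0.0115 / 0.0348 = 0.3305.

I_new/I_old ≈ 0.331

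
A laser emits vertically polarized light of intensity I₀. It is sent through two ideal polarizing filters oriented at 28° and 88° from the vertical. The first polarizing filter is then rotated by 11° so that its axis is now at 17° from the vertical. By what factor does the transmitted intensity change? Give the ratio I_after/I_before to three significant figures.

Before rotation:
By Malus's law, I₁ = I₀ cos²(28° − 0°) = I₀ cos²(28°) = 0.7796 I₀.
I₂ = I₁ cos²(88° − 28°) = 0.7796 I₀ · cos²(60°) = 0.1949 I₀.
After rotation:
I₁ = I₀ cos²(17° − 0°) = I₀ cos²(17°) = 0.9145 I₀.
I₂ = I₁ cos²(88° − 17°) = 0.9145 I₀ · cos²(71°) = 0.09693 I₀.
Ratio = 0.09693 / 0.1949 = 0.4974.

I_new/I_old ≈ 0.497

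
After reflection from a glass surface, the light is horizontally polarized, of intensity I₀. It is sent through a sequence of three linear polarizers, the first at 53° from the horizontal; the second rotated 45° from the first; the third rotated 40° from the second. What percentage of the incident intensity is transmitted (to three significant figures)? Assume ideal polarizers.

≈ 10.6%

By Malus's law, I₁ = I₀ cos²(53° − 0°) = I₀ cos²(53°) = 0.3622 I₀.
I₂ = I₁ cos²(45°) = 0.3622 · 0.5 I₀ = 0.1811 I₀.
I₃ = I₂ cos²(40°) = 0.1811 · 0.5868 I₀ = 0.1063 I₀.
That is 10.63% of the incident intensity.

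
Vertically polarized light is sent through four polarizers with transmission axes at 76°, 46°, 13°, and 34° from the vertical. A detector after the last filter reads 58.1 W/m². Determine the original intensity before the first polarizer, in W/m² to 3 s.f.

I₀ ≈ 2160 W/m²

By Malus's law, I₁ = I₀ cos²(76° − 0°) = I₀ cos²(76°) = 0.05853 I₀.
I₂ = I₁ cos²(46° − 76°) = 0.05853 I₀ · cos²(30°) = 0.04389 I₀.
I₃ = I₂ cos²(13° − 46°) = 0.04389 I₀ · cos²(33°) = 0.03087 I₀.
I₄ = I₃ cos²(34° − 13°) = 0.03087 I₀ · cos²(21°) = 0.02691 I₀.
So 58.1 W/m² = 0.02691 I₀, giving I₀ = 58.1/0.02691 = 2159 W/m².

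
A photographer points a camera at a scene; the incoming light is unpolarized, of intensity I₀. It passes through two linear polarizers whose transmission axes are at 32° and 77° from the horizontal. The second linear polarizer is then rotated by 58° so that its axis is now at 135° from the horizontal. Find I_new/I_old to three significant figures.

Before rotation:
Unpolarized light through the first polarizer → I₁ = ½ I₀, now polarized at 32°.
I₂ = I₁ cos²(77° − 32°) = 0.5 I₀ · cos²(45°) = 0.25 I₀.
After rotation:
Unpolarized light through the first polarizer → I₁ = ½ I₀, now polarized at 32°.
Angle between axes 1 and 2: 77°. I₂ = 0.5 I₀ · cos²(77°) = 0.0253 I₀.
Ratio = 0.0253 / 0.25 = 0.1012.

I_new/I_old ≈ 0.101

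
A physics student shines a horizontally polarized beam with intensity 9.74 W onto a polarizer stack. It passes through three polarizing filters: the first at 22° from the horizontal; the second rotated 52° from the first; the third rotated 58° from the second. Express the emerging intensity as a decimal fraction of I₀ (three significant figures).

I/I₀ ≈ 0.0915

I₁ = 9.74 W · cos²(22°) = 8.373 W.
I₂ = I₁ · cos²(52°) = 8.373 · 0.379 = 3.174 W.
I₃ = I₂ · cos²(58°) = 3.174 · 0.2808 = 0.8912 W.
Transmitted fraction = 0.0915.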